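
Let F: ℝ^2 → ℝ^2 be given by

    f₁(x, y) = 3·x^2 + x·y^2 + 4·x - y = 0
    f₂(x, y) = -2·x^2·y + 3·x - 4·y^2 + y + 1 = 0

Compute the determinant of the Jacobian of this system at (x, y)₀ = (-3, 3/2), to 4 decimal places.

J = [[6·x + y^2 + 4, 2·x·y - 1], [-4·x·y + 3, -2·x^2 - 8·y + 1]].
At the point, J = [[-11.7500, -10.0000], [21.0000, -29.0000]].
det J = 550.7500.

550.7500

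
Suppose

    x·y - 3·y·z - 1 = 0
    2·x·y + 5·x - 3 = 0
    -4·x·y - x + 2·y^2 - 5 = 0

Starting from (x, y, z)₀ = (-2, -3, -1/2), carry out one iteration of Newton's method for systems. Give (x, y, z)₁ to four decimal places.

At (-2, -3, -1/2): F = (0.5000, -1.0000, -9.0000).
Jacobian J = [[y, x - 3·z, -3·y], [2·y + 5, 2·x, 0], [-4·y - 1, -4·x + 4·y, 0]].
At the point, J = [[-3.0000, -0.5000, 9.0000], [-1.0000, -4.0000, 0.0000], [11.0000, -4.0000, 0.0000]] (det J = 432.0000).
Solving J·Δ = −F gives Δ = (0.6667, -0.4167, 0.1435).
Then the next iterate is (x, y, z)₁ = (-1.3333, -3.4167, -0.3565).

(-1.3333, -3.4167, -0.3565)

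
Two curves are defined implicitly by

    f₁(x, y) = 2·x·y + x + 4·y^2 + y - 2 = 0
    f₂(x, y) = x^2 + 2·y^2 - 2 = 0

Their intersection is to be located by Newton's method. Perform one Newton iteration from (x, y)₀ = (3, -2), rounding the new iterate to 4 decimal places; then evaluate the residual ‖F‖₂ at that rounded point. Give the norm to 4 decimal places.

3.3442

At (3, -2): F = (3.0000, 15.0000).
Jacobian J = [[2·y + 1, 2·x + 8·y + 1], [2·x, 4·y]].
At the point, J = [[-3.0000, -9.0000], [6.0000, -8.0000]] (det J = 78.0000).
Solving J·Δ = −F gives Δ = (-1.4231, 0.8077).
Then the next iterate is (x, y)₁ = (1.5769, -1.1923).
Re-evaluating at (1.5769, -1.1923): F = (0.310641, 3.329772), so ‖F‖₂ = 3.3442.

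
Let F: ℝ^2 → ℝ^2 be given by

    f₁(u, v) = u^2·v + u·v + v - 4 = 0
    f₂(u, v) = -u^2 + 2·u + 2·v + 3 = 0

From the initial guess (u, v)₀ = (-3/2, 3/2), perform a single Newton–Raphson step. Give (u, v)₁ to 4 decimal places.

(-1.7754, 1.8136)

At (-3/2, 3/2): F = (-1.3750, 0.7500).
Jacobian J = [[2·u·v + v, u^2 + u + 1], [-2·u + 2, 2]].
At the point, J = [[-3.0000, 1.7500], [5.0000, 2.0000]] (det J = -14.7500).
Solving J·Δ = −F gives Δ = (-0.2754, 0.3136).
Then the next iterate is (u, v)₁ = (-1.7754, 1.8136).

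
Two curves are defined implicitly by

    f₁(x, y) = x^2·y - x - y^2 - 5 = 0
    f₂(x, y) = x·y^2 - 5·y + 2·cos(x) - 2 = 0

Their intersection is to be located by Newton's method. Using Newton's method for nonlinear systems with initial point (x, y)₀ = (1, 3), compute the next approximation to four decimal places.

At (1, 3): F = (-12.0000, -6.919395).
Jacobian J = [[2·x·y - 1, x^2 - 2·y], [y^2 - 2·sin(x), 2·x·y - 5]].
At the point, J = [[5.0000, -5.0000], [7.317058, 1.0000]] (det J = 41.585290).
Solving J·Δ = −F gives Δ = (1.1205, -1.2795).
Then the next iterate is (x, y)₁ = (2.1205, 1.7205).

(2.1205, 1.7205)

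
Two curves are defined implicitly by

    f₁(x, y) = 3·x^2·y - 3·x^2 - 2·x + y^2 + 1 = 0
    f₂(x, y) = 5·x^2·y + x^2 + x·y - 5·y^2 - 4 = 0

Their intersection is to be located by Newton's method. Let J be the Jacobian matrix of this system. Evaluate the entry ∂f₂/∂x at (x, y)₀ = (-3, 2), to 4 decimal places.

∂f₂/∂x = 10·x·y + 2·x + y.
At (-3, 2) this is -64.0000.

-64.0000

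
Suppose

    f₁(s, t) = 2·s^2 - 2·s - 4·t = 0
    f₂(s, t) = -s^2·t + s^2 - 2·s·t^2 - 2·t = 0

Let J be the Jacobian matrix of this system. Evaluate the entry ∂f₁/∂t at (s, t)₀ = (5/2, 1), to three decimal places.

∂f₁/∂t = -4.
At (5/2, 1) this is -4.000.

-4.000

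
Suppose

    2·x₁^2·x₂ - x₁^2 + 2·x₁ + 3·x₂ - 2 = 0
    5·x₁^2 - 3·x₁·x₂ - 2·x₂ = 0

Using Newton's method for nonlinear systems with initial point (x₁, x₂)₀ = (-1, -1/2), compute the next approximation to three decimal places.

(-0.381, 0.258)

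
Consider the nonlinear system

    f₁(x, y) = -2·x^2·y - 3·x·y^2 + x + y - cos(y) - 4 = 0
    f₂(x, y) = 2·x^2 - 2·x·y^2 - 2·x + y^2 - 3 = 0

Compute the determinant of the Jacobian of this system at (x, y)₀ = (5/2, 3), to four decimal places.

780.4112

J = [[-4·x·y - 3·y^2 + 1, -2·x^2 - 6·x·y + sin(y) + 1], [4·x - 2·y^2 - 2, -4·x·y + 2·y]].
At the point, J = [[-56.0000, -56.358880], [-10.0000, -24.0000]].
det J = 780.4112.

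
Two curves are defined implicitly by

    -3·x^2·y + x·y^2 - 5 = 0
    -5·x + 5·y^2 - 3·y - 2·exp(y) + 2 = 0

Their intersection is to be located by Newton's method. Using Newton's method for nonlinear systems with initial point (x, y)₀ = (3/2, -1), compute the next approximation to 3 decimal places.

(1.353, -0.818)

At (3/2, -1): F = (3.250, 1.76424).
Jacobian J = [[-6·x·y + y^2, -3·x^2 + 2·x·y], [-5, 10·y - 2·exp(y) - 3]].
At the point, J = [[10.000, -9.750], [-5.000, -13.73576]] (det J = -186.10759).
Solving J·Δ = −F gives Δ = (-0.147, 0.182).
Then the next iterate is (x, y)₁ = (1.353, -0.818).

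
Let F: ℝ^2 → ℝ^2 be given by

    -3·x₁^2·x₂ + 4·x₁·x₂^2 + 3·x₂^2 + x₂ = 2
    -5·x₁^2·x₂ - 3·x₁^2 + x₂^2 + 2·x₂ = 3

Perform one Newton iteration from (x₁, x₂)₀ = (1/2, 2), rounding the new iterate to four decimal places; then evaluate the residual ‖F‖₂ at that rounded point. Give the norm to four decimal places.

At (1/2, 2): F = (18.5000, 1.7500).
Jacobian J = [[-6·x₁·x₂ + 4·x₂^2, -3·x₁^2 + 8·x₁·x₂ + 6·x₂ + 1], [-10·x₁·x₂ - 6·x₁, -5·x₁^2 + 2·x₂ + 2]].
At the point, J = [[10.0000, 20.2500], [-13.0000, 4.7500]] (det J = 310.7500).
Solving J·Δ = −F gives Δ = (-0.1687, -0.8302).
Then the next iterate is (x₁, x₂)₁ = (0.3313, 1.1698).
Re-evaluating at (0.3313, 1.1698): F = (4.703352, -0.263231), so ‖F‖₂ = 4.7107.

4.7107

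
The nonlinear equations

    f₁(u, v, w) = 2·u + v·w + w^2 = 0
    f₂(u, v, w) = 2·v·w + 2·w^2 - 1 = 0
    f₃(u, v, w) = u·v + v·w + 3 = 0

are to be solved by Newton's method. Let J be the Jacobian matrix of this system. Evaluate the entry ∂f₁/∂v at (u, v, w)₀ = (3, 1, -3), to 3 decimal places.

∂f₁/∂v = w.
At (3, 1, -3) this is -3.000.

-3.000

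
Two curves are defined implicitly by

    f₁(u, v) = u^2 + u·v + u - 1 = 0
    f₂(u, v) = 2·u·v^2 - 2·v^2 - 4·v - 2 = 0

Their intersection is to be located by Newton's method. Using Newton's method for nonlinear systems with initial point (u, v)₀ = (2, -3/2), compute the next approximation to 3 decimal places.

At (2, -3/2): F = (2.000, 8.500).
Jacobian J = [[2·u + v + 1, u], [2·v^2, 4·u·v - 4·v - 4]].
At the point, J = [[3.500, 2.000], [4.500, -10.000]] (det J = -44.000).
Solving J·Δ = −F gives Δ = (-0.841, 0.472).
Then the next iterate is (u, v)₁ = (1.159, -1.028).

(1.159, -1.028)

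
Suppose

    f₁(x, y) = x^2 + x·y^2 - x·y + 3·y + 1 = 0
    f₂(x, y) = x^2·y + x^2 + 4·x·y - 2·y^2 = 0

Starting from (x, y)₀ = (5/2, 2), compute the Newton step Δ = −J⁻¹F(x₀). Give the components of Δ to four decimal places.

(-0.9378, -1.1129)

At (5/2, 2): F = (18.2500, 30.7500).
Jacobian J = [[2·x + y^2 - y, 2·x·y - x + 3], [2·x·y + 2·x + 4·y, x^2 + 4·x - 4·y]].
At the point, J = [[7.0000, 10.5000], [23.0000, 8.2500]] (det J = -183.7500).
Solving J·Δ = −F gives Δ = (-0.9378, -1.1129).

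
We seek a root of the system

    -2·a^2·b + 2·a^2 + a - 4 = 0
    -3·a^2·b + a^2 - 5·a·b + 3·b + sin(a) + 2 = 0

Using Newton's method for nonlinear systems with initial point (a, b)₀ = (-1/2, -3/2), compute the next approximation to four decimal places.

At (-1/2, -3/2): F = (-3.2500, -5.354426).
Jacobian J = [[-4·a·b + 4·a + 1, -2·a^2], [-6·a·b + 2·a - 5·b + cos(a), -3·a^2 - 5·a + 3]].
At the point, J = [[-4.0000, -0.5000], [2.877583, 4.7500]] (det J = -17.561209).
Solving J·Δ = −F gives Δ = (-1.0315, 1.7521).
Then the next iterate is (a, b)₁ = (-1.5315, 0.2521).

(-1.5315, 0.2521)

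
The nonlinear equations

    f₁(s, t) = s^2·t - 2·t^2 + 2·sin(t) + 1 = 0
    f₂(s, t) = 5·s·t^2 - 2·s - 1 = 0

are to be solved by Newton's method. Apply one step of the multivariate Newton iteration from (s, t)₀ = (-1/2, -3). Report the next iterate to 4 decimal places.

At (-1/2, -3): F = (-18.032240, -22.5000).
Jacobian J = [[2·s·t, s^2 - 4·t + 2·cos(t)], [5·t^2 - 2, 10·s·t]].
At the point, J = [[3.0000, 10.270015], [43.0000, 15.0000]] (det J = -396.610645).
Solving J·Δ = −F gives Δ = (-0.0994, 1.7848).
Then the next iterate is (s, t)₁ = (-0.5994, -1.2152).

(-0.5994, -1.2152)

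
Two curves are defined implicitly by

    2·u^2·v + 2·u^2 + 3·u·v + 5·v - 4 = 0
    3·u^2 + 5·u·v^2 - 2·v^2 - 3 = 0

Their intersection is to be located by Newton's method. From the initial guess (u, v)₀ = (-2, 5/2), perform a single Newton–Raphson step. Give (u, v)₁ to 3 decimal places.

(-1.244, 1.643)

At (-2, 5/2): F = (21.500, -66.000).
Jacobian J = [[4·u·v + 4·u + 3·v, 2·u^2 + 3·u + 5], [6·u + 5·v^2, 10·u·v - 4·v]].
At the point, J = [[-20.500, 7.000], [19.250, -60.000]] (det J = 1095.250).
Solving J·Δ = −F gives Δ = (0.756, -0.857).
Then the next iterate is (u, v)₁ = (-1.244, 1.643).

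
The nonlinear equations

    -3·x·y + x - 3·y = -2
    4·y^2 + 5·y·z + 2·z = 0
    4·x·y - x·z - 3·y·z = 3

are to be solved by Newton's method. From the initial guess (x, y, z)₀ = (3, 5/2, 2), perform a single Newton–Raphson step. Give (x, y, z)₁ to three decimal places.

(1.197, 1.394, 0.565)

At (3, 5/2, 2): F = (-25.000, 54.000, 6.000).
Jacobian J = [[-3·y + 1, -3·x - 3, 0], [0, 8·y + 5·z, 5·y + 2], [4·y - z, 4·x - 3·z, -x - 3·y]].
At the point, J = [[-6.500, -12.000, 0.000], [0.000, 30.000, 14.500], [8.000, 6.000, -10.500]] (det J = 1221.000).
Solving J·Δ = −F gives Δ = (-1.803, -1.106, -1.435).
Then the next iterate is (x, y, z)₁ = (1.197, 1.394, 0.565).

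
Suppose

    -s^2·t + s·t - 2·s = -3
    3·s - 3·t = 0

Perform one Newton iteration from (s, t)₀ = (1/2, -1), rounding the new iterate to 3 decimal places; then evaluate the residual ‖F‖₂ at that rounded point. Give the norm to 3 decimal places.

2.526

At (1/2, -1): F = (1.750, 4.500).
Jacobian J = [[-2·s·t + t - 2, -s^2 + s], [3, -3]].
At the point, J = [[-2.000, 0.250], [3.000, -3.000]] (det J = 5.250).
Solving J·Δ = −F gives Δ = (1.214, 2.714).
Then the next iterate is (s, t)₁ = (1.714, 1.714).
Re-evaluating at (1.714, 1.714): F = (-2.52559, 0.000), so ‖F‖₂ = 2.526.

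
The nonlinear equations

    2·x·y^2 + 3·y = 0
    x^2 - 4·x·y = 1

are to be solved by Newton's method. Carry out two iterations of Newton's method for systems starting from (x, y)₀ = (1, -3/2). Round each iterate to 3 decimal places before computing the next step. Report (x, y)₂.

(0.250, -6.000)

At (1, -3/2): F = (0.000, 6.000).
Jacobian J = [[2·y^2, 4·x·y + 3], [2·x - 4·y, -4·x]].
At the point, J = [[4.500, -3.000], [8.000, -4.000]] (det J = 6.000).
Solving J·Δ = −F gives Δ = (-3.000, -4.500).
Then the next iterate is (x, y)₁ = (-2.000, -6.000).
Round to (-2.000, -6.000) and repeat: F = (-162.000, -45.000), J = [[72.000, 51.000], [20.000, 8.000]].
Δ = (2.250, 0.000), so (x, y)₂ = (0.250, -6.000).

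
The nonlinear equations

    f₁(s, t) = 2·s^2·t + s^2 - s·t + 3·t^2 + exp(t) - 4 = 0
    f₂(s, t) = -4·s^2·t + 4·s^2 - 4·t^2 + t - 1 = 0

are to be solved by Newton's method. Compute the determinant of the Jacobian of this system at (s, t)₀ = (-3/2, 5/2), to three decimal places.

-23.285

J = [[4·s·t + 2·s - t, 2·s^2 - s + 6·t + exp(t)], [-8·s·t + 8·s, -4·s^2 - 8·t + 1]].
At the point, J = [[-20.500, 33.18249], [18.000, -28.000]].
det J = -23.285.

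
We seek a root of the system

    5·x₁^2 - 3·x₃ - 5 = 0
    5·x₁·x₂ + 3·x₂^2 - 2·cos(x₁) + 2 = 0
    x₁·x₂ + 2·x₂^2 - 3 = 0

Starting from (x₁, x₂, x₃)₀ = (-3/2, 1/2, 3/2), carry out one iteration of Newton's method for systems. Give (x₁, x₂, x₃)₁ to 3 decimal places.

(4.572, 0.928, -28.278)

At (-3/2, 1/2, 3/2): F = (1.750, -1.14147, -3.250).
Jacobian J = [[10·x₁, 0, -3], [5·x₂ + 2·sin(x₁), 5·x₁ + 6·x₂, 0], [x₂, x₁ + 4·x₂, 0]].
At the point, J = [[-15.000, 0.000, -3.000], [0.50501, -4.500, 0.000], [0.500, 0.500, 0.000]] (det J = -7.50752).
Solving J·Δ = −F gives Δ = (6.072, 0.428, -29.778).
Then the next iterate is (x₁, x₂, x₃)₁ = (4.572, 0.928, -28.278).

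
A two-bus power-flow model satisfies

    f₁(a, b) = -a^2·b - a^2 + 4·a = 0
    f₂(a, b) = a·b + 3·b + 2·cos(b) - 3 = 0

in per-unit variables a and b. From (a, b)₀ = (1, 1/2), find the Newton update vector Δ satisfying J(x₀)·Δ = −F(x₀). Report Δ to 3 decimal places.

(-2.360, 0.140)

At (1, 1/2): F = (2.500, 0.75517).
Jacobian J = [[-2·a·b - 2·a + 4, -a^2], [b, a - 2·sin(b) + 3]].
At the point, J = [[1.000, -1.000], [0.500, 3.04115]] (det J = 3.54115).
Solving J·Δ = −F gives Δ = (-2.360, 0.140).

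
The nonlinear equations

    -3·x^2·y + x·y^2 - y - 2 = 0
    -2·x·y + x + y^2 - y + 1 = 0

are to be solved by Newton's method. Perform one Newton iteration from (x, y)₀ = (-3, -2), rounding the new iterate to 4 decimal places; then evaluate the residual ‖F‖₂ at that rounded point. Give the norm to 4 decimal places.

5.4870

At (-3, -2): F = (42.0000, -8.0000).
Jacobian J = [[-6·x·y + y^2, -3·x^2 + 2·x·y - 1], [-2·y + 1, -2·x + 2·y - 1]].
At the point, J = [[-32.0000, -16.0000], [5.0000, 1.0000]] (det J = 48.0000).
Solving J·Δ = −F gives Δ = (1.7917, -0.9583).
Then the next iterate is (x, y)₁ = (-1.2083, -2.9583).
Re-evaluating at (-1.2083, -2.9583): F = (3.341071, 4.352511), so ‖F‖₂ = 5.4870.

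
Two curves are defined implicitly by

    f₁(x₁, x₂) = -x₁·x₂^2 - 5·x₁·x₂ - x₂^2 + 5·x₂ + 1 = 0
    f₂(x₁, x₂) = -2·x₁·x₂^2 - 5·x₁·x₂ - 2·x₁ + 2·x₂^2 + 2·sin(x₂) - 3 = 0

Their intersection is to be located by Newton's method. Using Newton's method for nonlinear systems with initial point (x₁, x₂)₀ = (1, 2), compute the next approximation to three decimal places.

(0.175, 2.568)

At (1, 2): F = (-7.000, -13.18141).
Jacobian J = [[-x₂^2 - 5·x₂, -2·x₁·x₂ - 5·x₁ - 2·x₂ + 5], [-2·x₂^2 - 5·x₂ - 2, -4·x₁·x₂ - 5·x₁ + 4·x₂ + 2·cos(x₂)]].
At the point, J = [[-14.000, -8.000], [-20.000, -5.83229]] (det J = -78.34789).
Solving J·Δ = −F gives Δ = (-0.825, 0.568).
Then the next iterate is (x₁, x₂)₁ = (0.175, 2.568).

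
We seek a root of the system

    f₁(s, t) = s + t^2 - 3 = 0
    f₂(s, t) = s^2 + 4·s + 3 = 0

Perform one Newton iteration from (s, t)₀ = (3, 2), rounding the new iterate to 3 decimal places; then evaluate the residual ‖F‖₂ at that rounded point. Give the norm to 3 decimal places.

5.762

At (3, 2): F = (4.000, 24.000).
Jacobian J = [[1, 2·t], [2·s + 4, 0]].
At the point, J = [[1.000, 4.000], [10.000, 0.000]] (det J = -40.000).
Solving J·Δ = −F gives Δ = (-2.400, -0.400).
Then the next iterate is (s, t)₁ = (0.600, 1.600).
Re-evaluating at (0.600, 1.600): F = (0.160, 5.760), so ‖F‖₂ = 5.762.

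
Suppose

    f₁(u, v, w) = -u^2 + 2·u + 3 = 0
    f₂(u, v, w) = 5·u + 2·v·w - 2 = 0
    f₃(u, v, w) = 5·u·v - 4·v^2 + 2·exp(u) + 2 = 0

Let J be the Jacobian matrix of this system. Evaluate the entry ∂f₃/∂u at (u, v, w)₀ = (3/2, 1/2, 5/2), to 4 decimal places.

11.4634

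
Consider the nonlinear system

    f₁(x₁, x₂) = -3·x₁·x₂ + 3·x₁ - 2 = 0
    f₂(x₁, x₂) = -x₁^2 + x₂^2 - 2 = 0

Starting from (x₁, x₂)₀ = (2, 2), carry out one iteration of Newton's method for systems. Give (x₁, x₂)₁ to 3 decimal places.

(0.778, 1.278)

At (2, 2): F = (-8.000, -2.000).
Jacobian J = [[-3·x₂ + 3, -3·x₁], [-2·x₁, 2·x₂]].
At the point, J = [[-3.000, -6.000], [-4.000, 4.000]] (det J = -36.000).
Solving J·Δ = −F gives Δ = (-1.222, -0.722).
Then the next iterate is (x₁, x₂)₁ = (0.778, 1.278).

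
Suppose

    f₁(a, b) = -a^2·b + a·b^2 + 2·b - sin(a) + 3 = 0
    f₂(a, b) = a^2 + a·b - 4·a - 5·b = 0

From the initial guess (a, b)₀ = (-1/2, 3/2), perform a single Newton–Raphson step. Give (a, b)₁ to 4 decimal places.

(-2.2347, 1.5130)

At (-1/2, 3/2): F = (4.979426, -6.0000).
Jacobian J = [[-2·a·b + b^2 - cos(a), -a^2 + 2·a·b + 2], [2·a + b - 4, a - 5]].
At the point, J = [[2.872417, 0.2500], [-3.5000, -5.5000]] (det J = -14.923296).
Solving J·Δ = −F gives Δ = (-1.7347, 0.0130).
Then the next iterate is (a, b)₁ = (-2.2347, 1.5130).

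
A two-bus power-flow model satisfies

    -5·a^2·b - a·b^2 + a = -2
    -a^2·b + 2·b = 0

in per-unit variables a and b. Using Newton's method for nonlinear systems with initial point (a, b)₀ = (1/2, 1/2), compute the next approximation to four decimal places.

(1.6667, 0.3333)

At (1/2, 1/2): F = (1.7500, 0.8750).
Jacobian J = [[-10·a·b - b^2 + 1, -5·a^2 - 2·a·b], [-2·a·b, -a^2 + 2]].
At the point, J = [[-1.7500, -1.7500], [-0.5000, 1.7500]] (det J = -3.9375).
Solving J·Δ = −F gives Δ = (1.1667, -0.1667).
Then the next iterate is (a, b)₁ = (1.6667, 0.3333).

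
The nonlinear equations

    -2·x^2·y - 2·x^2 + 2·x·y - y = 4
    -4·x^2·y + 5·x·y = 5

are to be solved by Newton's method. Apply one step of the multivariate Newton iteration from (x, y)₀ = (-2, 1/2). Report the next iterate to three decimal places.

At (-2, 1/2): F = (-18.500, -18.000).
Jacobian J = [[-4·x·y - 4·x + 2·y, -2·x^2 + 2·x - 1], [-8·x·y + 5·y, -4·x^2 + 5·x]].
At the point, J = [[13.000, -13.000], [10.500, -26.000]] (det J = -201.500).
Solving J·Δ = −F gives Δ = (1.226, -0.197).
Then the next iterate is (x, y)₁ = (-0.774, 0.303).

(-0.774, 0.303)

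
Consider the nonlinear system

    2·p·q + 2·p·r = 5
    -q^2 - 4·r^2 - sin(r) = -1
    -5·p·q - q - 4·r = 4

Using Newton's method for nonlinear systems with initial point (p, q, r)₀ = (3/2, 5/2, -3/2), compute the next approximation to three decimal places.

(-1.157, 3.435, 0.003)

At (3/2, 5/2, -3/2): F = (-2.000, -13.25251, -19.250).
Jacobian J = [[2·q + 2·r, 2·p, 2·p], [0, -2·q, -8·r - cos(r)], [-5·q, -5·p - 1, -4]].
At the point, J = [[2.000, 3.000, 3.000], [0.000, -5.000, 11.92926], [-12.500, -8.500, -4.000]] (det J = -392.04989).
Solving J·Δ = −F gives Δ = (-2.657, 0.935, 1.503).
Then the next iterate is (p, q, r)₁ = (-1.157, 3.435, 0.003).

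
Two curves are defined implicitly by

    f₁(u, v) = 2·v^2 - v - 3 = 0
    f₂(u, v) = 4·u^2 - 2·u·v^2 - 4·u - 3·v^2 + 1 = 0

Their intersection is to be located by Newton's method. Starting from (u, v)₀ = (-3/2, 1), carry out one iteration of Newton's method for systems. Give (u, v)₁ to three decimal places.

(-0.611, 1.667)

At (-3/2, 1): F = (-2.000, 16.000).
Jacobian J = [[0, 4·v - 1], [8·u - 2·v^2 - 4, -4·u·v - 6·v]].
At the point, J = [[0.000, 3.000], [-18.000, 0.000]] (det J = 54.000).
Solving J·Δ = −F gives Δ = (0.889, 0.667).
Then the next iterate is (u, v)₁ = (-0.611, 1.667).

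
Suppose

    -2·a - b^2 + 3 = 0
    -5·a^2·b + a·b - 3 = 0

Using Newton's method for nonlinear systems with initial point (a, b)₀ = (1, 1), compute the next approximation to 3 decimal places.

At (1, 1): F = (0.000, -7.000).
Jacobian J = [[-2, -2·b], [-10·a·b + b, -5·a^2 + a]].
At the point, J = [[-2.000, -2.000], [-9.000, -4.000]] (det J = -10.000).
Solving J·Δ = −F gives Δ = (-1.400, 1.400).
Then the next iterate is (a, b)₁ = (-0.400, 2.400).

(-0.400, 2.400)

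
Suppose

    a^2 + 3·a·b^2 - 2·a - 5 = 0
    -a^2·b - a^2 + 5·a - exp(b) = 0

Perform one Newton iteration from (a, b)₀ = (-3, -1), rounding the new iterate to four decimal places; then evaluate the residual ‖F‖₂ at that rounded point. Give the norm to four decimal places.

At (-3, -1): F = (1.0000, -15.367879).
Jacobian J = [[2·a + 3·b^2 - 2, 6·a·b], [-2·a·b - 2·a + 5, -a^2 - exp(b)]].
At the point, J = [[-5.0000, 18.0000], [5.0000, -9.367879]] (det J = -43.160603).
Solving J·Δ = −F gives Δ = (6.1921, 1.6645).
Then the next iterate is (a, b)₁ = (3.1921, 0.6645).
Re-evaluating at (3.1921, 0.6645): F = (3.033816, -2.943445), so ‖F‖₂ = 4.2270.

4.2270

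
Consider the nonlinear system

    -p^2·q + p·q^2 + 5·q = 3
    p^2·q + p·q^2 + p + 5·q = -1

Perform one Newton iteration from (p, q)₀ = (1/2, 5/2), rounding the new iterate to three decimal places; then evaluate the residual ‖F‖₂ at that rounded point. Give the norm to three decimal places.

At (1/2, 5/2): F = (12.000, 17.750).
Jacobian J = [[-2·p·q + q^2, -p^2 + 2·p·q + 5], [2·p·q + q^2 + 1, p^2 + 2·p·q + 5]].
At the point, J = [[3.750, 7.250], [9.750, 7.750]] (det J = -41.625).
Solving J·Δ = −F gives Δ = (-0.857, -1.212).
Then the next iterate is (p, q)₁ = (-0.357, 1.288).
Re-evaluating at (-0.357, 1.288): F = (2.68360, 6.65491), so ‖F‖₂ = 7.176.

7.176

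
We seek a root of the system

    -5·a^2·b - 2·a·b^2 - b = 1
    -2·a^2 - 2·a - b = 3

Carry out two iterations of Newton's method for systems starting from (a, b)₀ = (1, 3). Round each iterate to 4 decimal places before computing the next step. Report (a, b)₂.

(1.3180, 5.4839)

At (1, 3): F = (-37.0000, -10.0000).
Jacobian J = [[-10·a·b - 2·b^2, -5·a^2 - 4·a·b - 1], [-4·a - 2, -1]].
At the point, J = [[-48.0000, -18.0000], [-6.0000, -1.0000]] (det J = -60.0000).
Solving J·Δ = −F gives Δ = (-2.3833, 4.3000).
Then the next iterate is (a, b)₁ = (-1.3833, 7.3000).
Round to (-1.3833, 7.3000) and repeat: F = (69.288675, -11.360438), J = [[-5.5991, 29.824766], [3.5332, -1.0000]].
Δ = (2.7013, -1.8161), so (a, b)₂ = (1.3180, 5.4839).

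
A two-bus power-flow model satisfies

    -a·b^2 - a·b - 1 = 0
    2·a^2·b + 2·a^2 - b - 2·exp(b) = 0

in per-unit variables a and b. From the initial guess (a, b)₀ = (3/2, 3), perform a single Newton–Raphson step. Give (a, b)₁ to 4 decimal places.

At (3/2, 3): F = (-19.0000, -25.171074).
Jacobian J = [[-b^2 - b, -2·a·b - a], [4·a·b + 4·a, 2·a^2 - 2·exp(b) - 1]].
At the point, J = [[-12.0000, -10.5000], [24.0000, -36.671074]] (det J = 692.052886).
Solving J·Δ = −F gives Δ = (-0.6249, -1.0954).
Then the next iterate is (a, b)₁ = (0.8751, 1.9046).

(0.8751, 1.9046)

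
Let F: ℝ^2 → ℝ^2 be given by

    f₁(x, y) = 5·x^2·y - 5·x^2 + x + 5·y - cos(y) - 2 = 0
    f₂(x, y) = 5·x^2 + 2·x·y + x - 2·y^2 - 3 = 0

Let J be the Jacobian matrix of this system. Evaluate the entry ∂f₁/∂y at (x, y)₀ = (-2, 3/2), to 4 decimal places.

∂f₁/∂y = 5·x^2 + sin(y) + 5.
At (-2, 3/2) this is 25.9975.

25.9975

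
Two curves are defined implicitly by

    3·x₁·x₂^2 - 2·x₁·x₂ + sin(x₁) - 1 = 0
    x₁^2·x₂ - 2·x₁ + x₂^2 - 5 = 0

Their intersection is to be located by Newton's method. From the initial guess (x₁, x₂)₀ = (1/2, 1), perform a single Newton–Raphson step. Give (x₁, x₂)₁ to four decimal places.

(-1.0188, 2.4361)

At (1/2, 1): F = (-0.020574, -4.7500).
Jacobian J = [[3·x₂^2 - 2·x₂ + cos(x₁), 6·x₁·x₂ - 2·x₁], [2·x₁·x₂ - 2, x₁^2 + 2·x₂]].
At the point, J = [[1.877583, 2.0000], [-1.0000, 2.2500]] (det J = 6.224561).
Solving J·Δ = −F gives Δ = (-1.5188, 1.4361).
Then the next iterate is (x₁, x₂)₁ = (-1.0188, 2.4361).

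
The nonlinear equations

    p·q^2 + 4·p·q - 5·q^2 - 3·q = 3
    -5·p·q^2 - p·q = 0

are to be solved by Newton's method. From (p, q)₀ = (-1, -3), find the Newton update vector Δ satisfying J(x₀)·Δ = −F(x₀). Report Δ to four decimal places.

(0.1333, 1.2552)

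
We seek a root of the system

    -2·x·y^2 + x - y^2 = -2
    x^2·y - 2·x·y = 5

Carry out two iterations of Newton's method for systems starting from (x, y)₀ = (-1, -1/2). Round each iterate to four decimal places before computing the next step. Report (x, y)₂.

(-1.4281, 3.4371)

At (-1, -1/2): F = (1.2500, -6.5000).
Jacobian J = [[-2·y^2 + 1, -4·x·y - 2·y], [2·x·y - 2·y, x^2 - 2·x]].
At the point, J = [[0.5000, -1.0000], [2.0000, 3.0000]] (det J = 3.5000).
Solving J·Δ = −F gives Δ = (0.7857, 1.6429).
Then the next iterate is (x, y)₁ = (-0.2143, 1.1429).
Round to (-0.2143, 1.1429) and repeat: F = (1.039326, -4.457666), J = [[-1.612441, -1.306106], [-2.775647, 0.474524]].
Δ = (-1.2138, 2.2942), so (x, y)₂ = (-1.4281, 3.4371).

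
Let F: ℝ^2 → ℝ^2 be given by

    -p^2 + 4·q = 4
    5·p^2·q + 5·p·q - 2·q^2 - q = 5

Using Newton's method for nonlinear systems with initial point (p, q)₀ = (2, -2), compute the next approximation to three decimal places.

(7.923, 7.923)

At (2, -2): F = (-16.000, -71.000).
Jacobian J = [[-2·p, 4], [10·p·q + 5·q, 5·p^2 + 5·p - 4·q - 1]].
At the point, J = [[-4.000, 4.000], [-50.000, 37.000]] (det J = 52.000).
Solving J·Δ = −F gives Δ = (5.923, 9.923).
Then the next iterate is (p, q)₁ = (7.923, 7.923).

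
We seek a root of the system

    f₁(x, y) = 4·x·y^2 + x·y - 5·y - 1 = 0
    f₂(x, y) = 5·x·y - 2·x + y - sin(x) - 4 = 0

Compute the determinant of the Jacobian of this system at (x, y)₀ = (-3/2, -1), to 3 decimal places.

19.389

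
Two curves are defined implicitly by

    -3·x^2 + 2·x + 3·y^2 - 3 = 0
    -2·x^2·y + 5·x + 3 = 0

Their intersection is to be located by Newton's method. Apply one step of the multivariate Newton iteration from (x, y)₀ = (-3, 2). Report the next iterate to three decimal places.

(-1.576, 1.627)

At (-3, 2): F = (-24.000, -48.000).
Jacobian J = [[-6·x + 2, 6·y], [-4·x·y + 5, -2·x^2]].
At the point, J = [[20.000, 12.000], [29.000, -18.000]] (det J = -708.000).
Solving J·Δ = −F gives Δ = (1.424, -0.373).
Then the next iterate is (x, y)₁ = (-1.576, 1.627).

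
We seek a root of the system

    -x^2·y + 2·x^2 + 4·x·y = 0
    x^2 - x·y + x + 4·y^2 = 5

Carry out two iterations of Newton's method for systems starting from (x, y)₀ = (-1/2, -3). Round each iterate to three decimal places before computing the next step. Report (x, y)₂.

(-0.083, -1.233)

At (-1/2, -3): F = (7.250, 29.250).
Jacobian J = [[-2·x·y + 4·x + 4·y, -x^2 + 4·x], [2·x - y + 1, -x + 8·y]].
At the point, J = [[-17.000, -2.250], [3.000, -23.500]] (det J = 406.250).
Solving J·Δ = −F gives Δ = (0.257, 1.278).
Then the next iterate is (x, y)₁ = (-0.243, -1.722).
Round to (-0.243, -1.722) and repeat: F = (1.89356, 6.25874), J = [[-8.69689, -1.03105], [2.236, -13.533]].
Δ = (0.160, 0.489), so (x, y)₂ = (-0.083, -1.233).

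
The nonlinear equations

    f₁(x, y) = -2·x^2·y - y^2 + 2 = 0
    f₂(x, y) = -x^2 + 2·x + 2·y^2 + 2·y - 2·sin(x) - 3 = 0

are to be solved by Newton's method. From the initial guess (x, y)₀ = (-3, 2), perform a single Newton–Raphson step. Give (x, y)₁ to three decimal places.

(-1.899, 1.473)

At (-3, 2): F = (-38.000, -5.71776).
Jacobian J = [[-4·x·y, -2·x^2 - 2·y], [-2·x - 2·cos(x) + 2, 4·y + 2]].
At the point, J = [[24.000, -22.000], [9.97998, 10.000]] (det J = 459.55967).
Solving J·Δ = −F gives Δ = (1.101, -0.527).
Then the next iterate is (x, y)₁ = (-1.899, 1.473).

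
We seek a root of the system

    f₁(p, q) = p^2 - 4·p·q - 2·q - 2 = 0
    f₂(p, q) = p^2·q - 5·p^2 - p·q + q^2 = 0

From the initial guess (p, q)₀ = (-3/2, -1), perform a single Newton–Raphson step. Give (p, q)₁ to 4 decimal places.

At (-3/2, -1): F = (-3.7500, -14.0000).
Jacobian J = [[2·p - 4·q, -4·p - 2], [2·p·q - 10·p - q, p^2 - p + 2·q]].
At the point, J = [[1.0000, 4.0000], [19.0000, 1.7500]] (det J = -74.2500).
Solving J·Δ = −F gives Δ = (0.6658, 0.7710).
Then the next iterate is (p, q)₁ = (-0.8342, -0.2290).

(-0.8342, -0.2290)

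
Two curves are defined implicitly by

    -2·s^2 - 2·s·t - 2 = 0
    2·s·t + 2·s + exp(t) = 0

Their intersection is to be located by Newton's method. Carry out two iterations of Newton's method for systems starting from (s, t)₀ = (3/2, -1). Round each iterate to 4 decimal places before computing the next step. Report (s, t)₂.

(-0.9324, -1.4152)

At (3/2, -1): F = (-3.5000, 0.367879).
Jacobian J = [[-4·s - 2·t, -2·s], [2·t + 2, 2·s + exp(t)]].
At the point, J = [[-4.0000, -3.0000], [0.0000, 3.367879]] (det J = -13.471518).
Solving J·Δ = −F gives Δ = (-0.7931, -0.1092).
Then the next iterate is (s, t)₁ = (0.7069, -1.1092).
Round to (0.7069, -1.1092) and repeat: F = (-1.431228, 0.175436), J = [[-0.6092, -1.4138], [-0.2184, 1.743623]].
Δ = (-1.6393, -0.3060), so (s, t)₂ = (-0.9324, -1.4152).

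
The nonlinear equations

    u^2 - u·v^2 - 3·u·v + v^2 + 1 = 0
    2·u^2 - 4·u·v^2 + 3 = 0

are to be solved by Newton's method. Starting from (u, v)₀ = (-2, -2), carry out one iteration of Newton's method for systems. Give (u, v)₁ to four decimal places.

(-0.7750, -1.5750)

At (-2, -2): F = (5.0000, 43.0000).
Jacobian J = [[2·u - v^2 - 3·v, -2·u·v - 3·u + 2·v], [4·u - 4·v^2, -8·u·v]].
At the point, J = [[-2.0000, -6.0000], [-24.0000, -32.0000]] (det J = -80.0000).
Solving J·Δ = −F gives Δ = (1.2250, 0.4250).
Then the next iterate is (u, v)₁ = (-0.7750, -1.5750).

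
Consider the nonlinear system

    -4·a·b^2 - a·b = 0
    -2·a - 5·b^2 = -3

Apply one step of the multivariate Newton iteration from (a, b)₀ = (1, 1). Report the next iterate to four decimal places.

(0.5625, 0.6875)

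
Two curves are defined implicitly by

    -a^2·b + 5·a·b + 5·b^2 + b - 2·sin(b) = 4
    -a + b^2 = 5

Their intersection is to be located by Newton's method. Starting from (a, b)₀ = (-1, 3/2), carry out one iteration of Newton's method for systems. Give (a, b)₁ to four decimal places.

At (-1, 3/2): F = (-2.244990, -1.7500).
Jacobian J = [[-2·a·b + 5·b, -a^2 + 5·a + 10·b - 2·cos(b) + 1], [-1, 2·b]].
At the point, J = [[10.5000, 9.858526], [-1.0000, 3.0000]] (det J = 41.358526).
Solving J·Δ = −F gives Δ = (-0.2543, 0.4986).
Then the next iterate is (a, b)₁ = (-1.2543, 1.9986).

(-1.2543, 1.9986)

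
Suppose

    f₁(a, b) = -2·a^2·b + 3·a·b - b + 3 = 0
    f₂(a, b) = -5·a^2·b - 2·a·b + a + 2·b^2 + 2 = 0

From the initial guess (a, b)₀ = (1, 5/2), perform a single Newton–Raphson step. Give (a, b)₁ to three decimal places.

(2.200, 14.767)

At (1, 5/2): F = (3.000, -2.000).
Jacobian J = [[-4·a·b + 3·b, -2·a^2 + 3·a - 1], [-10·a·b - 2·b + 1, -5·a^2 - 2·a + 4·b]].
At the point, J = [[-2.500, 0.000], [-29.000, 3.000]] (det J = -7.500).
Solving J·Δ = −F gives Δ = (1.200, 12.267).
Then the next iterate is (a, b)₁ = (2.200, 14.767).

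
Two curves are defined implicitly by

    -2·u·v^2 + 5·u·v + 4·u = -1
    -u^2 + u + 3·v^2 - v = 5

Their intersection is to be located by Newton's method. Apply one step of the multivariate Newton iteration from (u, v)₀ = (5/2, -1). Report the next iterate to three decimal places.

At (5/2, -1): F = (-6.500, -4.750).
Jacobian J = [[-2·v^2 + 5·v + 4, -4·u·v + 5·u], [-2·u + 1, 6·v - 1]].
At the point, J = [[-3.000, 22.500], [-4.000, -7.000]] (det J = 111.000).
Solving J·Δ = −F gives Δ = (-1.373, 0.106).
Then the next iterate is (u, v)₁ = (1.127, -0.894).

(1.127, -0.894)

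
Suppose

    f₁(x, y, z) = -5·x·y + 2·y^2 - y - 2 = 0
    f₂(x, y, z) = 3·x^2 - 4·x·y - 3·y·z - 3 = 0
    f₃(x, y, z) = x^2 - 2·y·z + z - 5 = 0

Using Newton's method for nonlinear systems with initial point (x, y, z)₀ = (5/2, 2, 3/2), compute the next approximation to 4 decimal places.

(0.4361, 1.9343, -2.9574)

At (5/2, 2, 3/2): F = (-21.0000, -13.2500, -3.2500).
Jacobian J = [[-5·y, -5·x + 4·y - 1, 0], [6·x - 4·y, -4·x - 3·z, -3·y], [2·x, -2·z, -2·y + 1]].
At the point, J = [[-10.0000, -5.5000, 0.0000], [7.0000, -14.5000, -6.0000], [5.0000, -3.0000, -3.0000]] (det J = -205.5000).
Solving J·Δ = −F gives Δ = (-2.0639, -0.0657, -4.4574).
Then the next iterate is (x, y, z)₁ = (0.4361, 1.9343, -2.9574).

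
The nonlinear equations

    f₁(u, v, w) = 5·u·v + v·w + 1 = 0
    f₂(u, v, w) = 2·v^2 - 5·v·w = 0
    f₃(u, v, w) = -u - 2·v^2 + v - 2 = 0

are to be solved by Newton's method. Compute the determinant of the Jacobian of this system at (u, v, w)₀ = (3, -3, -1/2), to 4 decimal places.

J = [[5·v, 5·u + w, v], [0, 4·v - 5·w, -5·v], [-1, -4·v + 1, 0]].
At the point, J = [[-15.0000, 14.5000, -3.0000], [0.0000, -9.5000, 15.0000], [-1.0000, 13.0000, 0.0000]].
det J = 2736.0000.

2736.0000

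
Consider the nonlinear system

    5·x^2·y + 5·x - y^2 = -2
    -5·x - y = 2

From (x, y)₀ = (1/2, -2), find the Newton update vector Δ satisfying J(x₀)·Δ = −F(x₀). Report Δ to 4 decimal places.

(-0.4840, -0.0800)

At (1/2, -2): F = (-2.0000, -2.5000).
Jacobian J = [[10·x·y + 5, 5·x^2 - 2·y], [-5, -1]].
At the point, J = [[-5.0000, 5.2500], [-5.0000, -1.0000]] (det J = 31.2500).
Solving J·Δ = −F gives Δ = (-0.4840, -0.0800).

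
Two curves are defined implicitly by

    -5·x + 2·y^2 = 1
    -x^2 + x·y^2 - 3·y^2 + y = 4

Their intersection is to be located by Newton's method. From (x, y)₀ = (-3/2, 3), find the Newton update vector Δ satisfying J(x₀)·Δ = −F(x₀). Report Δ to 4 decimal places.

(-8.0000, -5.3750)

At (-3/2, 3): F = (24.5000, -43.7500).
Jacobian J = [[-5, 4·y], [-2·x + y^2, 2·x·y - 6·y + 1]].
At the point, J = [[-5.0000, 12.0000], [12.0000, -26.0000]] (det J = -14.0000).
Solving J·Δ = −F gives Δ = (-8.0000, -5.3750).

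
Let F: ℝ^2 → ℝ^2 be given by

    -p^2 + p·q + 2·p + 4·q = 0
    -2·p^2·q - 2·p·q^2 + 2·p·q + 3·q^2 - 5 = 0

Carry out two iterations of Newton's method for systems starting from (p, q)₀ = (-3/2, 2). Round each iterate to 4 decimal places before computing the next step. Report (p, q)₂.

(-1.3182, 1.6300)

At (-3/2, 2): F = (-0.2500, 4.0000).
Jacobian J = [[-2·p + q + 2, p + 4], [-4·p·q - 2·q^2 + 2·q, -2·p^2 - 4·p·q + 2·p + 6·q]].
At the point, J = [[7.0000, 2.5000], [8.0000, 16.5000]] (det J = 95.5000).
Solving J·Δ = −F gives Δ = (0.1479, -0.3141).
Then the next iterate is (p, q)₁ = (-1.3521, 1.6859).
Round to (-1.3521, 1.6859) and repeat: F = (-0.068280, 0.489563), J = [[6.3901, 2.6479], [6.805304, 12.872873]].
Δ = (0.0339, -0.0559), so (p, q)₂ = (-1.3182, 1.6300).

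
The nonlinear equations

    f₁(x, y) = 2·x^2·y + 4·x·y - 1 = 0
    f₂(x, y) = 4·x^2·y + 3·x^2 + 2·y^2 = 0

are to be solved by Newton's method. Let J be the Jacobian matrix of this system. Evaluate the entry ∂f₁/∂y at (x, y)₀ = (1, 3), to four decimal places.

∂f₁/∂y = 2·x^2 + 4·x.
At (1, 3) this is 6.0000.

6.0000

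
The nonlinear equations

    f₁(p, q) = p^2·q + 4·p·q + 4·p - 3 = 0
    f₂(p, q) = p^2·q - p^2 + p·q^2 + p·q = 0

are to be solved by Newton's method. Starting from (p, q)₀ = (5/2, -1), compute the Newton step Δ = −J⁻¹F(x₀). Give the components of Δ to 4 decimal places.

At (5/2, -1): F = (-9.2500, -12.5000).
Jacobian J = [[2·p·q + 4·q + 4, p^2 + 4·p], [2·p·q - 2·p + q^2 + q, p^2 + 2·p·q + p]].
At the point, J = [[-5.0000, 16.2500], [-10.0000, 3.7500]] (det J = 143.7500).
Solving J·Δ = −F gives Δ = (-1.1717, 0.2087).

(-1.1717, 0.2087)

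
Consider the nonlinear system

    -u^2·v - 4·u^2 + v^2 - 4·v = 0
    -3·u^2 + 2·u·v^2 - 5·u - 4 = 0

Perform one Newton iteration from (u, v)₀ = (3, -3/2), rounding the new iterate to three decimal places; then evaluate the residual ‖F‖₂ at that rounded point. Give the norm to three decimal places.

1002.716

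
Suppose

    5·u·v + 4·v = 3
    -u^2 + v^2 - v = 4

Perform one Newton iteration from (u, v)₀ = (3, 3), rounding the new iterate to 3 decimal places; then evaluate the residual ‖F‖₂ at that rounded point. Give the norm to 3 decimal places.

At (3, 3): F = (54.000, -7.000).
Jacobian J = [[5·v, 5·u + 4], [-2·u, 2·v - 1]].
At the point, J = [[15.000, 19.000], [-6.000, 5.000]] (det J = 189.000).
Solving J·Δ = −F gives Δ = (-2.132, -1.159).
Then the next iterate is (u, v)₁ = (0.868, 1.841).
Re-evaluating at (0.868, 1.841): F = (12.35394, -3.20514), so ‖F‖₂ = 12.763.

12.763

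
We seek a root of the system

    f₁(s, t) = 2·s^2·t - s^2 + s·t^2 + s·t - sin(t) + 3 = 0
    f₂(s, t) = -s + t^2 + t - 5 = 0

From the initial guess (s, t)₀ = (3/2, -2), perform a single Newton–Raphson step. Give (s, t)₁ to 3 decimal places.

(1.122, -3.374)

At (3/2, -2): F = (-4.34070, -4.500).
Jacobian J = [[4·s·t - 2·s + t^2 + t, 2·s^2 + 2·s·t + s - cos(t)], [-1, 2·t + 1]].
At the point, J = [[-13.000, 0.41615], [-1.000, -3.000]] (det J = 39.41615).
Solving J·Δ = −F gives Δ = (-0.378, -1.374).
Then the next iterate is (s, t)₁ = (1.122, -3.374).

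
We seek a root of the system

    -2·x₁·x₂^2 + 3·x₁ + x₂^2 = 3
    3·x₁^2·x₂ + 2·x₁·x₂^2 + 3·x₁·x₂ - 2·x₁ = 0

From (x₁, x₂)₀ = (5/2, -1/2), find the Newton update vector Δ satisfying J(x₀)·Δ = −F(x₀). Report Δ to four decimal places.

(-1.4915, 0.0572)

At (5/2, -1/2): F = (3.5000, -16.8750).
Jacobian J = [[-2·x₂^2 + 3, -4·x₁·x₂ + 2·x₂], [6·x₁·x₂ + 2·x₂^2 + 3·x₂ - 2, 3·x₁^2 + 4·x₁·x₂ + 3·x₁]].
At the point, J = [[2.5000, 4.0000], [-10.5000, 21.2500]] (det J = 95.1250).
Solving J·Δ = −F gives Δ = (-1.4915, 0.0572).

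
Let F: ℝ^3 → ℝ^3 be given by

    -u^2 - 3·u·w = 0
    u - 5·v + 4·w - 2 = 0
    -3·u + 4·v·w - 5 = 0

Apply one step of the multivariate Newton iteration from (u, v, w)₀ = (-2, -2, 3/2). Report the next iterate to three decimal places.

(0.935, 0.516, 0.911)

At (-2, -2, 3/2): F = (5.000, 12.000, -11.000).
Jacobian J = [[-2·u - 3·w, 0, -3·u], [1, -5, 4], [-3, 4·w, 4·v]].
At the point, J = [[-0.500, 0.000, 6.000], [1.000, -5.000, 4.000], [-3.000, 6.000, -8.000]] (det J = -62.000).
Solving J·Δ = −F gives Δ = (2.935, 2.516, -0.589).
Then the next iterate is (u, v, w)₁ = (0.935, 0.516, 0.911).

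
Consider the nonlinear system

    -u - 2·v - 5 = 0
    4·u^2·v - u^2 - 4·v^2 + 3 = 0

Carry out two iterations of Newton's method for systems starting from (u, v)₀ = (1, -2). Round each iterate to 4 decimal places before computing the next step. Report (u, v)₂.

(39.0000, -22.0000)

At (1, -2): F = (-2.0000, -22.0000).
Jacobian J = [[-1, -2], [8·u·v - 2·u, 4·u^2 - 8·v]].
At the point, J = [[-1.0000, -2.0000], [-18.0000, 20.0000]] (det J = -56.0000).
Solving J·Δ = −F gives Δ = (-1.5000, -0.2500).
Then the next iterate is (u, v)₁ = (-0.5000, -2.2500).
Round to (-0.5000, -2.2500) and repeat: F = (0.0000, -19.7500), J = [[-1.0000, -2.0000], [10.0000, 19.0000]].
Δ = (39.5000, -19.7500), so (u, v)₂ = (39.0000, -22.0000).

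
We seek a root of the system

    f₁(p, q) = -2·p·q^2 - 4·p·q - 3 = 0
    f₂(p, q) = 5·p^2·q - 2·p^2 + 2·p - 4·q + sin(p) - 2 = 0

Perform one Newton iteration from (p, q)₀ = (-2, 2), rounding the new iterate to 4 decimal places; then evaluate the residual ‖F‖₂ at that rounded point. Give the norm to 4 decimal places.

At (-2, 2): F = (29.0000, 17.090703).
Jacobian J = [[-2·q^2 - 4·q, -4·p·q - 4·p], [10·p·q - 4·p + cos(p) + 2, 5·p^2 - 4]].
At the point, J = [[-16.0000, 24.0000], [-30.416147, 16.0000]] (det J = 473.987524).
Solving J·Δ = −F gives Δ = (-0.1136, -1.2840).
Then the next iterate is (p, q)₁ = (-2.1136, 0.7160).
Re-evaluating at (-2.1136, 0.7160): F = (5.220450, -2.889122), so ‖F‖₂ = 5.9666.

5.9666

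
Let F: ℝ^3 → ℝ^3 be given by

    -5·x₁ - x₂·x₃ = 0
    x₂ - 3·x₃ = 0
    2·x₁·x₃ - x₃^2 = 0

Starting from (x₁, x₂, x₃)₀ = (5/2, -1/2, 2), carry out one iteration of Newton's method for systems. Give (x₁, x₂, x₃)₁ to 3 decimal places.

(2.000, -6.000, -2.000)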